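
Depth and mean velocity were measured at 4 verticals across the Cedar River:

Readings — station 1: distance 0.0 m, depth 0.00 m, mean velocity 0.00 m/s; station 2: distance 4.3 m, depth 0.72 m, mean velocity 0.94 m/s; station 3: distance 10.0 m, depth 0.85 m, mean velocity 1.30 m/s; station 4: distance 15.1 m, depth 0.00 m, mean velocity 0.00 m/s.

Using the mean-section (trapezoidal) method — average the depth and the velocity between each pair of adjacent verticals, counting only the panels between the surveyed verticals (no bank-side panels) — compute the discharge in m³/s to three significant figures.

Panel 1-2: Δb = 4.3 m, d̄ = (0.00+0.72)/2 = 0.36, v̄ = (0.00+0.94)/2 = 0.47 → q = 4.3×0.36×0.47 = 0.7276 m³/s
Panel 2-3: Δb = 5.7 m, d̄ = (0.72+0.85)/2 = 0.785, v̄ = (0.94+1.30)/2 = 1.12 → q = 5.7×0.785×1.12 = 5.011 m³/s
Panel 3-4: Δb = 5.1 m, d̄ = (0.85+0.00)/2 = 0.425, v̄ = (1.30+0.00)/2 = 0.65 → q = 5.1×0.425×0.65 = 1.409 m³/s
Q = Σ q = 7.148 m³/s

7.15 m³/s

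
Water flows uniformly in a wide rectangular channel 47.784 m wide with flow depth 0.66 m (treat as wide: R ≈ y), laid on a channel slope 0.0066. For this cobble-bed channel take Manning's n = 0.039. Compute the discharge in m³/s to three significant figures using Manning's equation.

49.8 m³/s

A = b·y = 47.784 × 0.66 = 31.54 m²
Wide channel: R ≈ y = 0.66 m
Q = (1/n)·A·R^(2/3)·S^(1/2) = (1/0.039) × 31.54 × 0.6600^(2/3) × 0.0066^(1/2) = 49.80 m³/s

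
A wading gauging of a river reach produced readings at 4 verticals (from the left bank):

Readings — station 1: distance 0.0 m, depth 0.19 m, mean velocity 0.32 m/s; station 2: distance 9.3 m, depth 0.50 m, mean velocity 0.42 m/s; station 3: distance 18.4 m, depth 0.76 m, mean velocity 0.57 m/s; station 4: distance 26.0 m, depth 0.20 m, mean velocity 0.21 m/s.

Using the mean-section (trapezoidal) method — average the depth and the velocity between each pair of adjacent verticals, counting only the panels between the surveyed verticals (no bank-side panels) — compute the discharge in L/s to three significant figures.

Panel 1-2: Δb = 9.3 m, d̄ = (0.19+0.50)/2 = 0.345, v̄ = (0.32+0.42)/2 = 0.37 → q = 9.3×0.345×0.37 = 1.187 m³/s
Panel 2-3: Δb = 9.1 m, d̄ = (0.50+0.76)/2 = 0.63, v̄ = (0.42+0.57)/2 = 0.495 → q = 9.1×0.63×0.495 = 2.838 m³/s
Panel 3-4: Δb = 7.6 m, d̄ = (0.76+0.20)/2 = 0.48, v̄ = (0.57+0.21)/2 = 0.39 → q = 7.6×0.48×0.39 = 1.423 m³/s
Q = Σ q = 5.448 m³/s
= 5.448 × 1000 = 5448 L/s

5450 L/s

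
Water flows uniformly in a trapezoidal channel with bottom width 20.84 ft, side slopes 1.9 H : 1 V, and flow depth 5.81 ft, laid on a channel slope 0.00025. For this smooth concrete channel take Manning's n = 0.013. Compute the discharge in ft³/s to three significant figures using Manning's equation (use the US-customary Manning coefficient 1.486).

A = (b + z·y)·y = (20.84 + 1.9×5.81)×5.81 = 185.2 ft²
P = b + 2y√(1+z²) = 20.84 + 2×5.81×√(1+1.9²) = 45.79 ft
R = A/P = 185.2/45.79 = 4.045 ft
Q = (1.486/n)·A·R^(2/3)·S^(1/2) = (1.486/0.013) × 185.2 × 4.045^(2/3) × 0.00025^(1/2) = 849.8 ft³/s

850 ft³/s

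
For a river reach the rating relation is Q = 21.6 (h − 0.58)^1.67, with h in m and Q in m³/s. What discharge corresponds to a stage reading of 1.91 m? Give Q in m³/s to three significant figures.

34.8 m³/s

Q = 21.6 × (1.91 − 0.58)^1.67 = 21.6 × 1.33^1.67 = 34.78 m³/s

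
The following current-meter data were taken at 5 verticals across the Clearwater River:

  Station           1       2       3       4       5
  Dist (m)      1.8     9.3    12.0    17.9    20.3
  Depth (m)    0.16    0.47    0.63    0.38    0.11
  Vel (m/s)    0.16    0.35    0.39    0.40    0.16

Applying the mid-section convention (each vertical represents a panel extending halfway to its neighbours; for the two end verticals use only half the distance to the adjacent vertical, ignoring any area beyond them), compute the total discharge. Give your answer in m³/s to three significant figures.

2.64 m³/s

w_1 = (9.3 − 1.8)/2 = 3.75 m; q_1 = 0.16 × 0.16 × 3.75 = 0.09600 m³/s
w_2 = (12.0 − 1.8)/2 = 5.1 m; q_2 = 0.35 × 0.47 × 5.1 = 0.8390 m³/s
w_3 = (17.9 − 9.3)/2 = 4.3 m; q_3 = 0.39 × 0.63 × 4.3 = 1.057 m³/s
w_4 = (20.3 − 12.0)/2 = 4.15 m; q_4 = 0.40 × 0.38 × 4.15 = 0.6308 m³/s
w_5 = (20.3 − 17.9)/2 = 1.2 m; q_5 = 0.16 × 0.11 × 1.2 = 0.02112 m³/s
Q = Σ qᵢ = 2.643 m³/s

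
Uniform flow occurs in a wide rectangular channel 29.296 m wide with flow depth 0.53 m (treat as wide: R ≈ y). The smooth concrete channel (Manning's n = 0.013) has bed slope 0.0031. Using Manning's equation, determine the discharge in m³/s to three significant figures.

43.6 m³/s

A = b·y = 29.296 × 0.53 = 15.53 m²
Wide channel: R ≈ y = 0.53 m
Q = (1/n)·A·R^(2/3)·S^(1/2) = (1/0.013) × 15.53 × 0.5300^(2/3) × 0.0031^(1/2) = 43.55 m³/s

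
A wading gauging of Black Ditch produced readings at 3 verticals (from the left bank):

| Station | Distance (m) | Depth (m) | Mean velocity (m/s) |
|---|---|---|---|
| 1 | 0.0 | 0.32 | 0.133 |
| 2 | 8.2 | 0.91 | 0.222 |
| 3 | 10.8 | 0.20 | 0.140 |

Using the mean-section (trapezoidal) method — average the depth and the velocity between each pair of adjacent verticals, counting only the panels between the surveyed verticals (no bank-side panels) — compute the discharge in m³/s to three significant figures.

1.16 m³/s

Panel 1-2: Δb = 8.2 m, d̄ = (0.32+0.91)/2 = 0.615, v̄ = (0.133+0.222)/2 = 0.1775 → q = 8.2×0.615×0.1775 = 0.8951 m³/s
Panel 2-3: Δb = 2.6 m, d̄ = (0.91+0.20)/2 = 0.555, v̄ = (0.222+0.140)/2 = 0.181 → q = 2.6×0.555×0.181 = 0.2612 m³/s
Q = Σ q = 1.156 m³/s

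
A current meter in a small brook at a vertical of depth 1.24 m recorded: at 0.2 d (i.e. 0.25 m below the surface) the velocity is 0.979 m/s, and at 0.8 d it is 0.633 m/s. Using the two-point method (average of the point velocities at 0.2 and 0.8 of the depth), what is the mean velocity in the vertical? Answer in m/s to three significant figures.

0.806 m/s

v̄ = (0.979 + 0.633) / 2 = 0.8060 m/s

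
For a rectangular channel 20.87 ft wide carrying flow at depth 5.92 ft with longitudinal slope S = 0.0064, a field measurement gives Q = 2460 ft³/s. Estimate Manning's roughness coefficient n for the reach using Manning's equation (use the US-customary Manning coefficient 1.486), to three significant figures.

A = b·y = 20.87 × 5.92 = 123.6 ft²
P = b + 2y = 20.87 + 2×5.92 = 32.71 ft
R = A/P = 123.6/32.71 = 3.777 ft
n = (1.486/Q)·A·R^(2/3)·S^(1/2) = (1.486/2460) × 123.6 × 2.425 × 0.08000 = 0.01448

0.0145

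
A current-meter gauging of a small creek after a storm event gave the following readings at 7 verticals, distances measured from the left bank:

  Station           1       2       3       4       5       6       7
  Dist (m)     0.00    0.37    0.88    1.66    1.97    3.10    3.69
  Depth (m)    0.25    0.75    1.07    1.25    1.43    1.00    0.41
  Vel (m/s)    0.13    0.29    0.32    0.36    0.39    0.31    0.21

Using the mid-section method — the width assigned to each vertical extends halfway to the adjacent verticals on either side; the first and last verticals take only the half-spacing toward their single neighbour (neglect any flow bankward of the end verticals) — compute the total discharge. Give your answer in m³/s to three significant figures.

1.26 m³/s

w_1 = (0.37 − 0.00)/2 = 0.185 m; q_1 = 0.13 × 0.25 × 0.185 = 0.006013 m³/s
w_2 = (0.88 − 0.00)/2 = 0.44 m; q_2 = 0.29 × 0.75 × 0.44 = 0.09570 m³/s
w_3 = (1.66 − 0.37)/2 = 0.645 m; q_3 = 0.32 × 1.07 × 0.645 = 0.2208 m³/s
w_4 = (1.97 − 0.88)/2 = 0.545 m; q_4 = 0.36 × 1.25 × 0.545 = 0.2453 m³/s
w_5 = (3.10 − 1.66)/2 = 0.72 m; q_5 = 0.39 × 1.43 × 0.72 = 0.4015 m³/s
w_6 = (3.69 − 1.97)/2 = 0.86 m; q_6 = 0.31 × 1.00 × 0.86 = 0.2666 m³/s
w_7 = (3.69 − 3.10)/2 = 0.295 m; q_7 = 0.21 × 0.41 × 0.295 = 0.02540 m³/s
Q = Σ qᵢ = 1.261 m³/s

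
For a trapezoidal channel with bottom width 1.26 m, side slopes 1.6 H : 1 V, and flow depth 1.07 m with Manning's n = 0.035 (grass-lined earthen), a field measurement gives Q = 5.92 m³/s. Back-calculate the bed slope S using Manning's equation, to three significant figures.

A = (b + z·y)·y = (1.26 + 1.6×1.07)×1.07 = 3.180 m²
P = b + 2y√(1+z²) = 1.26 + 2×1.07×√(1+1.6²) = 5.298 m
R = A/P = 3.180/5.298 = 0.6003 m
S = (Q·n / (1·A·R^(2/3)))² = (5.92×0.035 / (1×3.180×0.7116))² = 0.008384

0.00838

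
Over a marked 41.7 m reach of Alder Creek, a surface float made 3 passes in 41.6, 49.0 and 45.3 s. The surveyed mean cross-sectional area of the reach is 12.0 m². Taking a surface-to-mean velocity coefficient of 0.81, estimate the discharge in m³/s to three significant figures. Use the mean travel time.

8.95 m³/s

t̄ = (41.6 + 49.0 + 45.3) / 3 = 45.3 s
v_surface = L / t̄ = 41.7 / 45.3 = 0.9205 m/s
v_mean = 0.81 × 0.9205 = 0.7456 m/s
Q = A × v_mean = 12.0 × 0.7456 = 8.948 m³/s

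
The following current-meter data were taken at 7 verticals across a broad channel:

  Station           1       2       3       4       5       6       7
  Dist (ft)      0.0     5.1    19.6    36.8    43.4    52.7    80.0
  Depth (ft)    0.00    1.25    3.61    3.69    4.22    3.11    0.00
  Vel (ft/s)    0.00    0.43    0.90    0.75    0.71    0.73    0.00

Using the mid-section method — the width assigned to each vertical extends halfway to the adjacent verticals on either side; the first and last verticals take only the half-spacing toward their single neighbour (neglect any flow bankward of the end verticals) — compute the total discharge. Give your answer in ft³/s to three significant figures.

155 ft³/s

w_2 = (19.6 − 0.0)/2 = 9.8 ft; q_2 = 0.43 × 1.25 × 9.8 = 5.268 ft³/s
w_3 = (36.8 − 5.1)/2 = 15.85 ft; q_3 = 0.90 × 3.61 × 15.85 = 51.50 ft³/s
w_4 = (43.4 − 19.6)/2 = 11.9 ft; q_4 = 0.75 × 3.69 × 11.9 = 32.93 ft³/s
w_5 = (52.7 − 36.8)/2 = 7.95 ft; q_5 = 0.71 × 4.22 × 7.95 = 23.82 ft³/s
w_6 = (80.0 − 43.4)/2 = 18.3 ft; q_6 = 0.73 × 3.11 × 18.3 = 41.55 ft³/s
Stations 1, 7 contribute zero (depth or velocity is 0).
Q = Σ qᵢ = 155.1 ft³/s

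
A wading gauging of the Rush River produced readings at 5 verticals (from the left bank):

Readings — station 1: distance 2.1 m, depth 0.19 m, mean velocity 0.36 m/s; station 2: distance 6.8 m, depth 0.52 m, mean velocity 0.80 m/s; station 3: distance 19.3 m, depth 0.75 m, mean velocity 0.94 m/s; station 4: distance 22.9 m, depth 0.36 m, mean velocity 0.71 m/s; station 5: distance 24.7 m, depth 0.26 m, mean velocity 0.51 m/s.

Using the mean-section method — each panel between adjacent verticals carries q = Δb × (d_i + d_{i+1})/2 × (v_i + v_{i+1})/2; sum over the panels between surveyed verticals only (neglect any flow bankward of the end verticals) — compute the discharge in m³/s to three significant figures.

9.86 m³/s

Panel 1-2: Δb = 4.7 m, d̄ = (0.19+0.52)/2 = 0.355, v̄ = (0.36+0.80)/2 = 0.58 → q = 4.7×0.355×0.58 = 0.9677 m³/s
Panel 2-3: Δb = 12.5 m, d̄ = (0.52+0.75)/2 = 0.635, v̄ = (0.80+0.94)/2 = 0.87 → q = 12.5×0.635×0.87 = 6.906 m³/s
Panel 3-4: Δb = 3.6 m, d̄ = (0.75+0.36)/2 = 0.555, v̄ = (0.94+0.71)/2 = 0.825 → q = 3.6×0.555×0.825 = 1.648 m³/s
Panel 4-5: Δb = 1.8 m, d̄ = (0.36+0.26)/2 = 0.31, v̄ = (0.71+0.51)/2 = 0.61 → q = 1.8×0.31×0.61 = 0.3404 m³/s
Q = Σ q = 9.862 m³/s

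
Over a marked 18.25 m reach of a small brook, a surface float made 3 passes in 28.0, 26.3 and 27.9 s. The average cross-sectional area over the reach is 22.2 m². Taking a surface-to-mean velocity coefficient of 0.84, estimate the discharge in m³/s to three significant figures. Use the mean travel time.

12.4 m³/s

t̄ = (28.0 + 26.3 + 27.9) / 3 = 27.4 s
v_surface = L / t̄ = 18.25 / 27.4 = 0.6661 m/s
v_mean = 0.84 × 0.6661 = 0.5595 m/s
Q = A × v_mean = 22.2 × 0.5595 = 12.42 m³/s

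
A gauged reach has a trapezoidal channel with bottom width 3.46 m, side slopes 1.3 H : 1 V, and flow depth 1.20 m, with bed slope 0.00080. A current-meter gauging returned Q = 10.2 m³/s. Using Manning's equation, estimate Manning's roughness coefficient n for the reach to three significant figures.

0.0146

A = (b + z·y)·y = (3.46 + 1.3×1.20)×1.20 = 6.024 m²
P = b + 2y√(1+z²) = 3.46 + 2×1.20×√(1+1.3²) = 7.396 m
R = A/P = 6.024/7.396 = 0.8145 m
n = (1/Q)·A·R^(2/3)·S^(1/2) = (1/10.2) × 6.024 × 0.8721 × 0.02828 = 0.01457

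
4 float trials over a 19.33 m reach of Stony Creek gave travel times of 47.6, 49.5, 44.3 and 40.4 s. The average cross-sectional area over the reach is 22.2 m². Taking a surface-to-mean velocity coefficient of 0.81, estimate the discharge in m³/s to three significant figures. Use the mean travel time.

t̄ = (47.6 + 49.5 + 44.3 + 40.4) / 4 = 45.45 s
v_surface = L / t̄ = 19.33 / 45.45 = 0.4253 m/s
v_mean = 0.81 × 0.4253 = 0.3445 m/s
Q = A × v_mean = 22.2 × 0.3445 = 7.648 m³/s

7.65 m³/s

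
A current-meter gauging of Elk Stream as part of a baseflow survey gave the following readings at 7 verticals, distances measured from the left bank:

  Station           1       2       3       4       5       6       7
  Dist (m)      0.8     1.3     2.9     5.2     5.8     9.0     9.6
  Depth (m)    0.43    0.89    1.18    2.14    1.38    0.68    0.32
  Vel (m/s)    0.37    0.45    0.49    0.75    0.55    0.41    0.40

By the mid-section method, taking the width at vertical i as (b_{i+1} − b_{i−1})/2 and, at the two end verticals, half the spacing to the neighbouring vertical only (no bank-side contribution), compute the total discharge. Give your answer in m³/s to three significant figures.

5.93 m³/s

w_1 = (1.3 − 0.8)/2 = 0.25 m; q_1 = 0.37 × 0.43 × 0.25 = 0.03978 m³/s
w_2 = (2.9 − 0.8)/2 = 1.05 m; q_2 = 0.45 × 0.89 × 1.05 = 0.4205 m³/s
w_3 = (5.2 − 1.3)/2 = 1.95 m; q_3 = 0.49 × 1.18 × 1.95 = 1.127 m³/s
w_4 = (5.8 − 2.9)/2 = 1.45 m; q_4 = 0.75 × 2.14 × 1.45 = 2.327 m³/s
w_5 = (9.0 − 5.2)/2 = 1.9 m; q_5 = 0.55 × 1.38 × 1.9 = 1.442 m³/s
w_6 = (9.6 − 5.8)/2 = 1.9 m; q_6 = 0.41 × 0.68 × 1.9 = 0.5297 m³/s
w_7 = (9.6 − 9.0)/2 = 0.3 m; q_7 = 0.40 × 0.32 × 0.3 = 0.03840 m³/s
Q = Σ qᵢ = 5.925 m³/s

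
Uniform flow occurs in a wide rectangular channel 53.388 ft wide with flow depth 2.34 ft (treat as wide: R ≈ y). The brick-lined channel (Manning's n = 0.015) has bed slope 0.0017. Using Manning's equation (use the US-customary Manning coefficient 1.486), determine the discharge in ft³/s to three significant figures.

A = b·y = 53.388 × 2.34 = 124.9 ft²
Wide channel: R ≈ y = 2.34 ft
Q = (1.486/n)·A·R^(2/3)·S^(1/2) = (1.486/0.015) × 124.9 × 2.340^(2/3) × 0.0017^(1/2) = 899.4 ft³/s

899 ft³/s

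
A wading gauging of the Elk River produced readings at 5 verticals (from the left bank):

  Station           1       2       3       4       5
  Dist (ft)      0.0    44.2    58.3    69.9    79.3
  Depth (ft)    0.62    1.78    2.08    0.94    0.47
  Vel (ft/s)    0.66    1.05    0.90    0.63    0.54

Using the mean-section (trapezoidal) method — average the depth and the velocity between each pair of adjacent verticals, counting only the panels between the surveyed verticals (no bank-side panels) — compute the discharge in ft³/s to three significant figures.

Panel 1-2: Δb = 44.2 ft, d̄ = (0.62+1.78)/2 = 1.2, v̄ = (0.66+1.05)/2 = 0.855 → q = 44.2×1.2×0.855 = 45.35 ft³/s
Panel 2-3: Δb = 14.1 ft, d̄ = (1.78+2.08)/2 = 1.93, v̄ = (1.05+0.90)/2 = 0.975 → q = 14.1×1.93×0.975 = 26.53 ft³/s
Panel 3-4: Δb = 11.6 ft, d̄ = (2.08+0.94)/2 = 1.51, v̄ = (0.90+0.63)/2 = 0.765 → q = 11.6×1.51×0.765 = 13.40 ft³/s
Panel 4-5: Δb = 9.4 ft, d̄ = (0.94+0.47)/2 = 0.705, v̄ = (0.63+0.54)/2 = 0.585 → q = 9.4×0.705×0.585 = 3.877 ft³/s
Q = Σ q = 89.16 ft³/s

89.2 ft³/s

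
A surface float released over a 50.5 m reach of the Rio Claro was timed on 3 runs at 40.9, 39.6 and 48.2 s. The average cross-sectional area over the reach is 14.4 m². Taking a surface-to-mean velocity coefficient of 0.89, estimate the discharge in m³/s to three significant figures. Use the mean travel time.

15.1 m³/s

t̄ = (40.9 + 39.6 + 48.2) / 3 = 42.9 s
v_surface = L / t̄ = 50.5 / 42.9 = 1.177 m/s
v_mean = 0.89 × 1.177 = 1.048 m/s
Q = A × v_mean = 14.4 × 1.048 = 15.09 m³/s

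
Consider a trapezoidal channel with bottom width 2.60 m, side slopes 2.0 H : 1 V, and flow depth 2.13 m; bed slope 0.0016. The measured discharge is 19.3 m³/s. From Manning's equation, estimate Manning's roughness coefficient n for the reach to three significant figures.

A = (b + z·y)·y = (2.60 + 2.0×2.13)×2.13 = 14.61 m²
P = b + 2y√(1+z²) = 2.60 + 2×2.13×√(1+2.0²) = 12.13 m
R = A/P = 14.61/12.13 = 1.205 m
n = (1/Q)·A·R^(2/3)·S^(1/2) = (1/19.3) × 14.61 × 1.132 × 0.04000 = 0.03429

0.0343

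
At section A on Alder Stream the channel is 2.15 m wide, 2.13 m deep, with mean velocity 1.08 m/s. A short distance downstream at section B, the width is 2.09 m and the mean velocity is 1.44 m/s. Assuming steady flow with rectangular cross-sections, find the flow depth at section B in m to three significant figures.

1.64 m

Q = A₁V₁ = (2.15×2.13) × 1.08 = 4.946 m³/s
d₂ = Q/(b₂ V₂) = 4.946/(2.09×1.44) = 1.643 m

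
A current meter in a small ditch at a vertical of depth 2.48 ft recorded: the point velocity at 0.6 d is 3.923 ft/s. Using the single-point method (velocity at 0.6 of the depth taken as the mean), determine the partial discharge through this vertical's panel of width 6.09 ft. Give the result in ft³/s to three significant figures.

59.2 ft³/s

v̄ = v₀.₆ = 3.923 ft/s
q = v̄ × d × w = 3.923 × 2.48 × 6.09 = 59.25 ft³/s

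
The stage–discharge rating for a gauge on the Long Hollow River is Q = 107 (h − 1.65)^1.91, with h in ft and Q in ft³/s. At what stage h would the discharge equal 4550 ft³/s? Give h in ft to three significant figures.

8.77 ft

h − h₀ = (Q/C)^(1/b) = (4550/107)^(1/1.91) = 7.123 ft
h = 1.65 + 7.123 = 8.773 ft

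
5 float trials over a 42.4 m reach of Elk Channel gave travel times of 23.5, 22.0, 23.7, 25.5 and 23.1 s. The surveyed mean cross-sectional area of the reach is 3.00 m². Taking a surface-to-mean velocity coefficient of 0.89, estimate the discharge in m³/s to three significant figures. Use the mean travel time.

4.81 m³/s

t̄ = (23.5 + 22.0 + 23.7 + 25.5 + 23.1) / 5 = 23.56 s
v_surface = L / t̄ = 42.4 / 23.56 = 1.800 m/s
v_mean = 0.89 × 1.800 = 1.602 m/s
Q = A × v_mean = 3.00 × 1.602 = 4.805 m³/s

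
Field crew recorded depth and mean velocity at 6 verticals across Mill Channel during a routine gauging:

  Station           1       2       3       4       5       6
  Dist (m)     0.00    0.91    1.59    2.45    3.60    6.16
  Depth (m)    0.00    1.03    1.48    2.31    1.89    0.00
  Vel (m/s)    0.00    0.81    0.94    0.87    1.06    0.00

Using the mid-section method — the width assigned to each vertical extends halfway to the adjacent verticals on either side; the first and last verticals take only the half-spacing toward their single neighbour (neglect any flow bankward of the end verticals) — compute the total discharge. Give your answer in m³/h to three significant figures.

26900 m³/h

w_2 = (1.59 − 0.00)/2 = 0.795 m; q_2 = 0.81 × 1.03 × 0.795 = 0.6633 m³/s
w_3 = (2.45 − 0.91)/2 = 0.77 m; q_3 = 0.94 × 1.48 × 0.77 = 1.071 m³/s
w_4 = (3.60 − 1.59)/2 = 1.005 m; q_4 = 0.87 × 2.31 × 1.005 = 2.020 m³/s
w_5 = (6.16 − 2.45)/2 = 1.855 m; q_5 = 1.06 × 1.89 × 1.855 = 3.716 m³/s
Stations 1, 6 contribute zero (depth or velocity is 0).
Q = Σ qᵢ = 7.471 m³/s
= 7.471 × 3600 = 26890 m³/h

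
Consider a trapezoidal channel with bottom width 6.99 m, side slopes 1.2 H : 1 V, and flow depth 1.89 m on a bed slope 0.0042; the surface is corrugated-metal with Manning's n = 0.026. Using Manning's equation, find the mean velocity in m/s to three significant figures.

3.06 m/s

A = (b + z·y)·y = (6.99 + 1.2×1.89)×1.89 = 17.50 m²
P = b + 2y√(1+z²) = 6.99 + 2×1.89×√(1+1.2²) = 12.89 m
R = A/P = 17.50/12.89 = 1.357 m
Q = (1/n)·A·R^(2/3)·S^(1/2) = (1/0.026) × 17.50 × 1.357^(2/3) × 0.0042^(1/2) = 53.46 m³/s
V = Q/A = 53.46/17.50 = 3.055 m/s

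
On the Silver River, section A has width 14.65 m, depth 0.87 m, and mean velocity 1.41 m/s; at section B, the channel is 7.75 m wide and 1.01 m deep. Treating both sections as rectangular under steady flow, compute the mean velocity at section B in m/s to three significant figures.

Q = A₁V₁ = (14.65×0.87) × 1.41 = 17.97 m³/s
A₂ = 7.75 × 1.01 = 7.828 m²
V₂ = Q/A₂ = 17.97/7.828 = 2.296 m/s

2.30 m/s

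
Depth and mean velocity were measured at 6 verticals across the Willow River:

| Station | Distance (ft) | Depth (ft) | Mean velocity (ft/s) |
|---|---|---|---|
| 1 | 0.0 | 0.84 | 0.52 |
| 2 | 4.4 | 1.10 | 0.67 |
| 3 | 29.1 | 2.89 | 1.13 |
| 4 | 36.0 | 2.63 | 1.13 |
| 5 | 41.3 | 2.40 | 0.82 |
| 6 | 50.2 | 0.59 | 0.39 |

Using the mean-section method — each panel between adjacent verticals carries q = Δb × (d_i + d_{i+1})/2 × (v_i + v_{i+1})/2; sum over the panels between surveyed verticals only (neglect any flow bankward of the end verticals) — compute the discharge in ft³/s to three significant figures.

Panel 1-2: Δb = 4.4 ft, d̄ = (0.84+1.10)/2 = 0.97, v̄ = (0.52+0.67)/2 = 0.595 → q = 4.4×0.97×0.595 = 2.539 ft³/s
Panel 2-3: Δb = 24.7 ft, d̄ = (1.10+2.89)/2 = 1.995, v̄ = (0.67+1.13)/2 = 0.9 → q = 24.7×1.995×0.9 = 44.35 ft³/s
Panel 3-4: Δb = 6.9 ft, d̄ = (2.89+2.63)/2 = 2.76, v̄ = (1.13+1.13)/2 = 1.13 → q = 6.9×2.76×1.13 = 21.52 ft³/s
Panel 4-5: Δb = 5.3 ft, d̄ = (2.63+2.40)/2 = 2.515, v̄ = (1.13+0.82)/2 = 0.975 → q = 5.3×2.515×0.975 = 13.00 ft³/s
Panel 5-6: Δb = 8.9 ft, d̄ = (2.40+0.59)/2 = 1.495, v̄ = (0.82+0.39)/2 = 0.605 → q = 8.9×1.495×0.605 = 8.050 ft³/s
Q = Σ q = 89.45 ft³/s

89.5 ft³/s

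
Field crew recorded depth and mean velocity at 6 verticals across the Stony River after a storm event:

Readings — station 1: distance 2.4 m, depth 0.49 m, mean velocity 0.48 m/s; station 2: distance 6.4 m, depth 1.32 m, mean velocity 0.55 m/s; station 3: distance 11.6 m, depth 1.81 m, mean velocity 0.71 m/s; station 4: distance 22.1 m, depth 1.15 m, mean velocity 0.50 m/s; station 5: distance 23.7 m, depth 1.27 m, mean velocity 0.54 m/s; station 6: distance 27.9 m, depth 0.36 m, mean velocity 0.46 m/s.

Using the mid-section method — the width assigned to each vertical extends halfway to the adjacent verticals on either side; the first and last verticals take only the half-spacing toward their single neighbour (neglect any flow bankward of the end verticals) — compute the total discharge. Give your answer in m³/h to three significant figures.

71000 m³/h

w_1 = (6.4 − 2.4)/2 = 2 m; q_1 = 0.48 × 0.49 × 2 = 0.4704 m³/s
w_2 = (11.6 − 2.4)/2 = 4.6 m; q_2 = 0.55 × 1.32 × 4.6 = 3.340 m³/s
w_3 = (22.1 − 6.4)/2 = 7.85 m; q_3 = 0.71 × 1.81 × 7.85 = 10.09 m³/s
w_4 = (23.7 − 11.6)/2 = 6.05 m; q_4 = 0.50 × 1.15 × 6.05 = 3.479 m³/s
w_5 = (27.9 − 22.1)/2 = 2.9 m; q_5 = 0.54 × 1.27 × 2.9 = 1.989 m³/s
w_6 = (27.9 − 23.7)/2 = 2.1 m; q_6 = 0.46 × 0.36 × 2.1 = 0.3478 m³/s
Q = Σ qᵢ = 19.71 m³/s
= 19.71 × 3600 = 70970 m³/h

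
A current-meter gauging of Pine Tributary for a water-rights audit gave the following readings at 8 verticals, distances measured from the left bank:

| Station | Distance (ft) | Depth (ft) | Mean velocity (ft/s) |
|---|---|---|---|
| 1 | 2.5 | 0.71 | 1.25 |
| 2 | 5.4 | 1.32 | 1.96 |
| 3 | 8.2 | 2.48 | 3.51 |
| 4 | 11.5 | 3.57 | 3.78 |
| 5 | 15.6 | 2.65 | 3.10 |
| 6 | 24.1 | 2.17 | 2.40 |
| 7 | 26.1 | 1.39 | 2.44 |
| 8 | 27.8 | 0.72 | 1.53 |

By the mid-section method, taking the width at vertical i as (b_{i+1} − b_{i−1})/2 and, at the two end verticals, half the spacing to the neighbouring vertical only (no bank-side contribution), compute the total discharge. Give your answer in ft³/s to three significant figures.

w_1 = (5.4 − 2.5)/2 = 1.45 ft; q_1 = 1.25 × 0.71 × 1.45 = 1.287 ft³/s
w_2 = (8.2 − 2.5)/2 = 2.85 ft; q_2 = 1.96 × 1.32 × 2.85 = 7.374 ft³/s
w_3 = (11.5 − 5.4)/2 = 3.05 ft; q_3 = 3.51 × 2.48 × 3.05 = 26.55 ft³/s
w_4 = (15.6 − 8.2)/2 = 3.7 ft; q_4 = 3.78 × 3.57 × 3.7 = 49.93 ft³/s
w_5 = (24.1 − 11.5)/2 = 6.3 ft; q_5 = 3.10 × 2.65 × 6.3 = 51.75 ft³/s
w_6 = (26.1 − 15.6)/2 = 5.25 ft; q_6 = 2.40 × 2.17 × 5.25 = 27.34 ft³/s
w_7 = (27.8 − 24.1)/2 = 1.85 ft; q_7 = 2.44 × 1.39 × 1.85 = 6.274 ft³/s
w_8 = (27.8 − 26.1)/2 = 0.85 ft; q_8 = 1.53 × 0.72 × 0.85 = 0.9364 ft³/s
Q = Σ qᵢ = 171.4 ft³/s

171 ft³/s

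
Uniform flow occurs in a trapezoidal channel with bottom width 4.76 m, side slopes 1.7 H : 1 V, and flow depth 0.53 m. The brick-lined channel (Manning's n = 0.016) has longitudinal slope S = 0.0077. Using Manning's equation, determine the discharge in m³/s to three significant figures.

9.49 m³/s

A = (b + z·y)·y = (4.76 + 1.7×0.53)×0.53 = 3.000 m²
P = b + 2y√(1+z²) = 4.76 + 2×0.53×√(1+1.7²) = 6.851 m
R = A/P = 3.000/6.851 = 0.4380 m
Q = (1/n)·A·R^(2/3)·S^(1/2) = (1/0.016) × 3.000 × 0.4380^(2/3) × 0.0077^(1/2) = 9.490 m³/s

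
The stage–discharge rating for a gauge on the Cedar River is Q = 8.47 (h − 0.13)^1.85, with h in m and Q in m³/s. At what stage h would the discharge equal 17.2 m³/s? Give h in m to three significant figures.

1.60 m

h − h₀ = (Q/C)^(1/b) = (17.2/8.47)^(1/1.85) = 1.467 m
h = 0.13 + 1.467 = 1.597 m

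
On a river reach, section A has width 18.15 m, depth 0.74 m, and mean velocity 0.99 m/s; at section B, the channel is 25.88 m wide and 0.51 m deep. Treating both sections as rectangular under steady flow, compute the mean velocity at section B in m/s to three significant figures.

1.01 m/s

Q = A₁V₁ = (18.15×0.74) × 0.99 = 13.30 m³/s
A₂ = 25.88 × 0.51 = 13.20 m²
V₂ = Q/A₂ = 13.30/13.20 = 1.007 m/s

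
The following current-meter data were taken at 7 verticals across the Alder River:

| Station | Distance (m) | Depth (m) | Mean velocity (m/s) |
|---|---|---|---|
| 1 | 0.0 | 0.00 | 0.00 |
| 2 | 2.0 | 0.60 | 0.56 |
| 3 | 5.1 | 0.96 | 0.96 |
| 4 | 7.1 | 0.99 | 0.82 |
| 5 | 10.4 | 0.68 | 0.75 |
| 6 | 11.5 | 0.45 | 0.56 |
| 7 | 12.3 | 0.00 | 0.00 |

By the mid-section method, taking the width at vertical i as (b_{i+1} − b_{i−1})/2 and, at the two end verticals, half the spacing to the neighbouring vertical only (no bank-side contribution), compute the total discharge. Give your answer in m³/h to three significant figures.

w_2 = (5.1 − 0.0)/2 = 2.55 m; q_2 = 0.56 × 0.60 × 2.55 = 0.8568 m³/s
w_3 = (7.1 − 2.0)/2 = 2.55 m; q_3 = 0.96 × 0.96 × 2.55 = 2.350 m³/s
w_4 = (10.4 − 5.1)/2 = 2.65 m; q_4 = 0.82 × 0.99 × 2.65 = 2.151 m³/s
w_5 = (11.5 − 7.1)/2 = 2.2 m; q_5 = 0.75 × 0.68 × 2.2 = 1.122 m³/s
w_6 = (12.3 − 10.4)/2 = 0.95 m; q_6 = 0.56 × 0.45 × 0.95 = 0.2394 m³/s
Stations 1, 7 contribute zero (depth or velocity is 0).
Q = Σ qᵢ = 6.720 m³/s
= 6.720 × 3600 = 24190 m³/h

24200 m³/h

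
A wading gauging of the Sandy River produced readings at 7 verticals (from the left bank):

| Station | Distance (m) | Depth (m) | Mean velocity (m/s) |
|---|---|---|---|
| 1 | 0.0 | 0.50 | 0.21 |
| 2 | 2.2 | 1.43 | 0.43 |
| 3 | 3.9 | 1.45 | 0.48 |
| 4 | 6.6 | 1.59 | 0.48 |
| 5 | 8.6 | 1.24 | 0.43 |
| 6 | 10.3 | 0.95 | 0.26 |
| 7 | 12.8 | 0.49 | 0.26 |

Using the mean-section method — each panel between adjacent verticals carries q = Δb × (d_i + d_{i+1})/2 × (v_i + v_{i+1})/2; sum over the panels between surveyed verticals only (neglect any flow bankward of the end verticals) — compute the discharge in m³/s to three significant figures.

6.16 m³/s

Panel 1-2: Δb = 2.2 m, d̄ = (0.50+1.43)/2 = 0.965, v̄ = (0.21+0.43)/2 = 0.32 → q = 2.2×0.965×0.32 = 0.6794 m³/s
Panel 2-3: Δb = 1.7 m, d̄ = (1.43+1.45)/2 = 1.44, v̄ = (0.43+0.48)/2 = 0.455 → q = 1.7×1.44×0.455 = 1.114 m³/s
Panel 3-4: Δb = 2.7 m, d̄ = (1.45+1.59)/2 = 1.52, v̄ = (0.48+0.48)/2 = 0.48 → q = 2.7×1.52×0.48 = 1.970 m³/s
Panel 4-5: Δb = 2 m, d̄ = (1.59+1.24)/2 = 1.415, v̄ = (0.48+0.43)/2 = 0.455 → q = 2×1.415×0.455 = 1.288 m³/s
Panel 5-6: Δb = 1.7 m, d̄ = (1.24+0.95)/2 = 1.095, v̄ = (0.43+0.26)/2 = 0.345 → q = 1.7×1.095×0.345 = 0.6422 m³/s
Panel 6-7: Δb = 2.5 m, d̄ = (0.95+0.49)/2 = 0.72, v̄ = (0.26+0.26)/2 = 0.26 → q = 2.5×0.72×0.26 = 0.4680 m³/s
Q = Σ q = 6.161 m³/s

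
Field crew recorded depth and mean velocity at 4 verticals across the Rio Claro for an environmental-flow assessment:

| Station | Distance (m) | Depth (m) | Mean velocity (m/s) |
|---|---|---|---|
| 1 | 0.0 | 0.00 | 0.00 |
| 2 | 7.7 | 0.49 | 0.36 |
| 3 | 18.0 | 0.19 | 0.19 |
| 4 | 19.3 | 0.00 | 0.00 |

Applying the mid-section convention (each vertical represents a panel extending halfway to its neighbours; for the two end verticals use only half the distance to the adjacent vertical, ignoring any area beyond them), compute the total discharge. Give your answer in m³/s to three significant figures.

1.80 m³/s

w_2 = (18.0 − 0.0)/2 = 9 m; q_2 = 0.36 × 0.49 × 9 = 1.588 m³/s
w_3 = (19.3 − 7.7)/2 = 5.8 m; q_3 = 0.19 × 0.19 × 5.8 = 0.2094 m³/s
Stations 1, 4 contribute zero (depth or velocity is 0).
Q = Σ qᵢ = 1.797 m³/s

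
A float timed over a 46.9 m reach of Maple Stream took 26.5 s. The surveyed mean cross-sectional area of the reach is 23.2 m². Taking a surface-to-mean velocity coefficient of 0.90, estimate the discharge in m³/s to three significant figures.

v_surface = L / t̄ = 46.9 / 26.5 = 1.770 m/s
v_mean = 0.90 × 1.770 = 1.593 m/s
Q = A × v_mean = 23.2 × 1.593 = 36.95 m³/s

37.0 m³/s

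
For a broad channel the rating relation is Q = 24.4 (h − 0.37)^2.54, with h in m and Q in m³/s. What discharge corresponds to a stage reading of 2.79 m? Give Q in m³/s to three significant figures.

230 m³/s

Q = 24.4 × (2.79 − 0.37)^2.54 = 24.4 × 2.42^2.54 = 230.3 m³/s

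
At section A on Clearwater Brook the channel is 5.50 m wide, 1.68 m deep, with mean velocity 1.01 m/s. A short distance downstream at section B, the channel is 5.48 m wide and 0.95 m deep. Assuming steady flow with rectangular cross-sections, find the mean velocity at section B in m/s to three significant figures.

1.79 m/s

Q = A₁V₁ = (5.50×1.68) × 1.01 = 9.332 m³/s
A₂ = 5.48 × 0.95 = 5.206 m²
V₂ = Q/A₂ = 9.332/5.206 = 1.793 m/s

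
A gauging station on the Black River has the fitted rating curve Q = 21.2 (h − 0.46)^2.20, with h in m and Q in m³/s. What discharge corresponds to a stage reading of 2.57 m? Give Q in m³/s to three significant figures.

110 m³/s

Q = 21.2 × (2.57 − 0.46)^2.20 = 21.2 × 2.11^2.20 = 109.6 m³/s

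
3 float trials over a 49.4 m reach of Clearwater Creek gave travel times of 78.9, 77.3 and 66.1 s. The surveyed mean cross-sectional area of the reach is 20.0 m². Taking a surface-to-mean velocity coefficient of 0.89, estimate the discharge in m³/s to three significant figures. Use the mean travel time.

t̄ = (78.9 + 77.3 + 66.1) / 3 = 74.1 s
v_surface = L / t̄ = 49.4 / 74.1 = 0.6667 m/s
v_mean = 0.89 × 0.6667 = 0.5933 m/s
Q = A × v_mean = 20.0 × 0.5933 = 11.87 m³/s

11.9 m³/s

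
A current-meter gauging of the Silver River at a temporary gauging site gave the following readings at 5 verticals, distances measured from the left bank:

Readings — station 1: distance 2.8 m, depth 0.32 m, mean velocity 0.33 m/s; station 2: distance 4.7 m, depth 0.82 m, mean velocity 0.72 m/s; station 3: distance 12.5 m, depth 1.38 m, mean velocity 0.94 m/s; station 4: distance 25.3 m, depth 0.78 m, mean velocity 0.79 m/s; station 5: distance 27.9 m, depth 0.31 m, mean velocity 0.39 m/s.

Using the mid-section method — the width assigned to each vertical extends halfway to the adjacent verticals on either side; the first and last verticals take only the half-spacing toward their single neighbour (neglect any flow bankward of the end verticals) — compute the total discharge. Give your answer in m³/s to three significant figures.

21.2 m³/s

w_1 = (4.7 − 2.8)/2 = 0.95 m; q_1 = 0.33 × 0.32 × 0.95 = 0.1003 m³/s
w_2 = (12.5 − 2.8)/2 = 4.85 m; q_2 = 0.72 × 0.82 × 4.85 = 2.863 m³/s
w_3 = (25.3 − 4.7)/2 = 10.3 m; q_3 = 0.94 × 1.38 × 10.3 = 13.36 m³/s
w_4 = (27.9 − 12.5)/2 = 7.7 m; q_4 = 0.79 × 0.78 × 7.7 = 4.745 m³/s
w_5 = (27.9 − 25.3)/2 = 1.3 m; q_5 = 0.39 × 0.31 × 1.3 = 0.1572 m³/s
Q = Σ qᵢ = 21.23 m³/s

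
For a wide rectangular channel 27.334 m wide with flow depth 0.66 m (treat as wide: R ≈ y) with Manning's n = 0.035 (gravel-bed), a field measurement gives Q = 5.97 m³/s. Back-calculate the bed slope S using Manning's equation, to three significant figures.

A = b·y = 27.334 × 0.66 = 18.04 m²
Wide channel: R ≈ y = 0.66 m
S = (Q·n / (1·A·R^(2/3)))² = (5.97×0.035 / (1×18.04×0.7580))² = 0.0002335

0.000233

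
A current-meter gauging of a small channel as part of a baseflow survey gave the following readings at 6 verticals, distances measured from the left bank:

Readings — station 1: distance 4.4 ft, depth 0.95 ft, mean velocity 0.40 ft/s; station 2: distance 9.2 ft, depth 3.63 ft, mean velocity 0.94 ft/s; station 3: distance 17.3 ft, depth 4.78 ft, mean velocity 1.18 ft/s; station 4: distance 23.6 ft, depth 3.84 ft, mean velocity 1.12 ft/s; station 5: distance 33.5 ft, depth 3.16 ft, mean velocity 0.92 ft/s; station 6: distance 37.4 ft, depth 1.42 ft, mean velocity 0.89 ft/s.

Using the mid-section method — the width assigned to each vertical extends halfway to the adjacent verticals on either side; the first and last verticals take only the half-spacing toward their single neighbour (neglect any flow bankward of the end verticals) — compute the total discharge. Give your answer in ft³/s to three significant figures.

w_1 = (9.2 − 4.4)/2 = 2.4 ft; q_1 = 0.40 × 0.95 × 2.4 = 0.9120 ft³/s
w_2 = (17.3 − 4.4)/2 = 6.45 ft; q_2 = 0.94 × 3.63 × 6.45 = 22.01 ft³/s
w_3 = (23.6 − 9.2)/2 = 7.2 ft; q_3 = 1.18 × 4.78 × 7.2 = 40.61 ft³/s
w_4 = (33.5 − 17.3)/2 = 8.1 ft; q_4 = 1.12 × 3.84 × 8.1 = 34.84 ft³/s
w_5 = (37.4 − 23.6)/2 = 6.9 ft; q_5 = 0.92 × 3.16 × 6.9 = 20.06 ft³/s
w_6 = (37.4 − 33.5)/2 = 1.95 ft; q_6 = 0.89 × 1.42 × 1.95 = 2.464 ft³/s
Q = Σ qᵢ = 120.9 ft³/s

121 ft³/s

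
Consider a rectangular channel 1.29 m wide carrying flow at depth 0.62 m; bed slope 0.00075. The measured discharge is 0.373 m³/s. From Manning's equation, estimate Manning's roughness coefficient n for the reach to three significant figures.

A = b·y = 1.29 × 0.62 = 0.7998 m²
P = b + 2y = 1.29 + 2×0.62 = 2.530 m
R = A/P = 0.7998/2.530 = 0.3161 m
n = (1/Q)·A·R^(2/3)·S^(1/2) = (1/0.373) × 0.7998 × 0.4641 × 0.02739 = 0.02725

0.0273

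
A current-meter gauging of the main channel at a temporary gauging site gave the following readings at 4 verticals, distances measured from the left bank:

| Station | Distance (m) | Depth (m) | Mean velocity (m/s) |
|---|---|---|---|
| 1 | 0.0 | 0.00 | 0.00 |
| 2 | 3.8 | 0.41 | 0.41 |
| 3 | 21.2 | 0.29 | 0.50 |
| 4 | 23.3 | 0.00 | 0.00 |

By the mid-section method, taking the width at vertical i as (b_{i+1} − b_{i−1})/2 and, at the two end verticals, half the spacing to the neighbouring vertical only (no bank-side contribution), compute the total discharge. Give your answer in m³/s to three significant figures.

3.20 m³/s

w_2 = (21.2 − 0.0)/2 = 10.6 m; q_2 = 0.41 × 0.41 × 10.6 = 1.782 m³/s
w_3 = (23.3 − 3.8)/2 = 9.75 m; q_3 = 0.50 × 0.29 × 9.75 = 1.414 m³/s
Stations 1, 4 contribute zero (depth or velocity is 0).
Q = Σ qᵢ = 3.196 m³/s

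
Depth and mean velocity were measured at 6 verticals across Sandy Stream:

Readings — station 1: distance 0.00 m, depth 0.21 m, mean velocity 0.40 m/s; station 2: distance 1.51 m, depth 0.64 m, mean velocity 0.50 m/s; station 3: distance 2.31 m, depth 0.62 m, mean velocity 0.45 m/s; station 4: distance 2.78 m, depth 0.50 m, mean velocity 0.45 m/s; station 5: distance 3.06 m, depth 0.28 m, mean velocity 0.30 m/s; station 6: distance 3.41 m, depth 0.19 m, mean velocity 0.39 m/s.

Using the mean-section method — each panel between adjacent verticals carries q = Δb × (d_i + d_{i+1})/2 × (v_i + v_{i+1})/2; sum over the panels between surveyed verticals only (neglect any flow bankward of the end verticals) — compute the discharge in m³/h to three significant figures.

2580 m³/h

Panel 1-2: Δb = 1.51 m, d̄ = (0.21+0.64)/2 = 0.425, v̄ = (0.40+0.50)/2 = 0.45 → q = 1.51×0.425×0.45 = 0.2888 m³/s
Panel 2-3: Δb = 0.8 m, d̄ = (0.64+0.62)/2 = 0.63, v̄ = (0.50+0.45)/2 = 0.475 → q = 0.8×0.63×0.475 = 0.2394 m³/s
Panel 3-4: Δb = 0.47 m, d̄ = (0.62+0.50)/2 = 0.56, v̄ = (0.45+0.45)/2 = 0.45 → q = 0.47×0.56×0.45 = 0.1184 m³/s
Panel 4-5: Δb = 0.28 m, d̄ = (0.50+0.28)/2 = 0.39, v̄ = (0.45+0.30)/2 = 0.375 → q = 0.28×0.39×0.375 = 0.04095 m³/s
Panel 5-6: Δb = 0.35 m, d̄ = (0.28+0.19)/2 = 0.235, v̄ = (0.30+0.39)/2 = 0.345 → q = 0.35×0.235×0.345 = 0.02838 m³/s
Q = Σ q = 0.7160 m³/s
= 0.7160 × 3600 = 2577 m³/h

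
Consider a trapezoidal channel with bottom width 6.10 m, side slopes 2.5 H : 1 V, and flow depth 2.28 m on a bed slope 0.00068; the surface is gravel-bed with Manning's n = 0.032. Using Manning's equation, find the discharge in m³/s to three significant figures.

28.3 m³/s

A = (b + z·y)·y = (6.10 + 2.5×2.28)×2.28 = 26.90 m²
P = b + 2y√(1+z²) = 6.10 + 2×2.28×√(1+2.5²) = 18.38 m
R = A/P = 26.90/18.38 = 1.464 m
Q = (1/n)·A·R^(2/3)·S^(1/2) = (1/0.032) × 26.90 × 1.464^(2/3) × 0.00068^(1/2) = 28.27 m³/s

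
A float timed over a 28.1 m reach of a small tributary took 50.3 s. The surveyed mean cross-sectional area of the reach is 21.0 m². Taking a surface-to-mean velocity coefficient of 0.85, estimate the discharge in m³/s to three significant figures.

v_surface = L / t̄ = 28.1 / 50.3 = 0.5586 m/s
v_mean = 0.85 × 0.5586 = 0.4749 m/s
Q = A × v_mean = 21.0 × 0.4749 = 9.972 m³/s

9.97 m³/s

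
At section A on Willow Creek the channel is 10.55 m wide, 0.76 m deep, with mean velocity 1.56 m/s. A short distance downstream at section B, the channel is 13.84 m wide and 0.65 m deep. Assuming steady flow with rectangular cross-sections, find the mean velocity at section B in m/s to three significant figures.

1.39 m/s

Q = A₁V₁ = (10.55×0.76) × 1.56 = 12.51 m³/s
A₂ = 13.84 × 0.65 = 8.996 m²
V₂ = Q/A₂ = 12.51/8.996 = 1.390 m/s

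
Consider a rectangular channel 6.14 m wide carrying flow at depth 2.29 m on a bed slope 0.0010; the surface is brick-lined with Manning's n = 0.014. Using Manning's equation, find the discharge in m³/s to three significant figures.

38.1 m³/s

A = b·y = 6.14 × 2.29 = 14.06 m²
P = b + 2y = 6.14 + 2×2.29 = 10.72 m
R = A/P = 14.06/10.72 = 1.312 m
Q = (1/n)·A·R^(2/3)·S^(1/2) = (1/0.014) × 14.06 × 1.312^(2/3) × 0.0010^(1/2) = 38.06 m³/s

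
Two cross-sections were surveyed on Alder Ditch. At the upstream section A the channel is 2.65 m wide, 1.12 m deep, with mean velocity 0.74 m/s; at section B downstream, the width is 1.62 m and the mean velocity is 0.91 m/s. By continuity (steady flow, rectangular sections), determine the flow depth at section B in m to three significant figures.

Q = A₁V₁ = (2.65×1.12) × 0.74 = 2.196 m³/s
d₂ = Q/(b₂ V₂) = 2.196/(1.62×0.91) = 1.490 m

1.49 m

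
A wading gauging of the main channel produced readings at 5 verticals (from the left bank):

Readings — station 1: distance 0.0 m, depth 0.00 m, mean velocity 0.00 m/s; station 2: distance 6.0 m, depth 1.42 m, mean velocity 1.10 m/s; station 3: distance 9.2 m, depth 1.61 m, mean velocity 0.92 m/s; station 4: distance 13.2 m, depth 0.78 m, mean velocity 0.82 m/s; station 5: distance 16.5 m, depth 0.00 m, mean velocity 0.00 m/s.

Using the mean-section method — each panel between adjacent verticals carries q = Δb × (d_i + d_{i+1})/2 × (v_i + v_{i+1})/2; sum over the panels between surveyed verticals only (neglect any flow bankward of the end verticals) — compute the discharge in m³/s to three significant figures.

11.9 m³/s

Panel 1-2: Δb = 6 m, d̄ = (0.00+1.42)/2 = 0.71, v̄ = (0.00+1.10)/2 = 0.55 → q = 6×0.71×0.55 = 2.343 m³/s
Panel 2-3: Δb = 3.2 m, d̄ = (1.42+1.61)/2 = 1.515, v̄ = (1.10+0.92)/2 = 1.01 → q = 3.2×1.515×1.01 = 4.896 m³/s
Panel 3-4: Δb = 4 m, d̄ = (1.61+0.78)/2 = 1.195, v̄ = (0.92+0.82)/2 = 0.87 → q = 4×1.195×0.87 = 4.159 m³/s
Panel 4-5: Δb = 3.3 m, d̄ = (0.78+0.00)/2 = 0.39, v̄ = (0.82+0.00)/2 = 0.41 → q = 3.3×0.39×0.41 = 0.5277 m³/s
Q = Σ q = 11.93 m³/s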